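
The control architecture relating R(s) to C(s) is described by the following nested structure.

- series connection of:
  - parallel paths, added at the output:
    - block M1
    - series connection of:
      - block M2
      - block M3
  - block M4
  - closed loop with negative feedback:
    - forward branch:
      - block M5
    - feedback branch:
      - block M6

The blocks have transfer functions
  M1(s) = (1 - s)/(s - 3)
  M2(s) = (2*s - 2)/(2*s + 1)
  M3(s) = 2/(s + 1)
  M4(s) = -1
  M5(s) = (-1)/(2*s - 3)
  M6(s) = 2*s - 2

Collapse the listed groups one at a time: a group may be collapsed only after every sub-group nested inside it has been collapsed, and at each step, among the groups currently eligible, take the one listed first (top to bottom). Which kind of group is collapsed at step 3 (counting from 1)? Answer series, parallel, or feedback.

Step 1. series reduction of M2, M3
Step 2. combine M1, (M2*M3) in parallel
Step 3. feedback reduction of M5, M6
Step 4. reduce the series chain (M1+(M2*M3)), M4, [M5/(1+M5*M6)]
Step 3: feedback.

Final answer: feedback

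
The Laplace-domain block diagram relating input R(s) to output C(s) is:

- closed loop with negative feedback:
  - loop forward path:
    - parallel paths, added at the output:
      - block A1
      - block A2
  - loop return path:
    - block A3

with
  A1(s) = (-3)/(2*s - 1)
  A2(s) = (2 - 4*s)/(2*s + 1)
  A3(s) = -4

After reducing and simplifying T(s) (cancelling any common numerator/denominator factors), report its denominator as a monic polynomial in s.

Answer: s^2 - 2*s/9 + 19/36

Working:
(1) reduce the parallel group A1, A2 -> (-8*s^2 + 2*s - 5)/(4*s^2 - 1)
(2) apply the feedback formula to (A1+A2), A3 -> (-8*s^2 + 2*s - 5)/(36*s^2 - 8*s + 19)
T(s) is the step-2 result (common factors already cancelled). Leading coefficient of the denominator: 36. Divide through by 36 for the monic polynomial.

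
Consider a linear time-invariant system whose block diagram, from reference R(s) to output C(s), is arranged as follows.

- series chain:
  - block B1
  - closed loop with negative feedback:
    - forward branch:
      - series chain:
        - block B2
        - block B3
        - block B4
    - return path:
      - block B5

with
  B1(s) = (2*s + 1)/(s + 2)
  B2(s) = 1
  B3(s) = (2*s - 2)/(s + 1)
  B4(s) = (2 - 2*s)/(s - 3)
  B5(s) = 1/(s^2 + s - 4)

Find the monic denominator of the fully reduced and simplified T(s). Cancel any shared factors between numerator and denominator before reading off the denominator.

(1) combine B2, B3, B4 in series = (-4*s^2 + 8*s - 4)/(s^2 - 2*s - 3)
(2) collapse the loop ((B2*B3*B4) forward, B5 return) = (-4*s^4 + 4*s^3 + 20*s^2 - 36*s + 16)/(s^4 - s^3 - 13*s^2 + 13*s + 8)
(3) reduce the series chain B1, [(B2*B3*B4)/(1+(B2*B3*B4)*B5)] = (-8*s^5 + 4*s^4 + 44*s^3 - 52*s^2 - 4*s + 16)/(s^5 + s^4 - 15*s^3 - 13*s^2 + 34*s + 16)
The result of step 3 is T(s) in lowest terms. Its denominator already has leading coefficient 1, so it is monic as it stands.

Therefore the answer is s^5 + s^4 - 15*s^3 - 13*s^2 + 34*s + 16.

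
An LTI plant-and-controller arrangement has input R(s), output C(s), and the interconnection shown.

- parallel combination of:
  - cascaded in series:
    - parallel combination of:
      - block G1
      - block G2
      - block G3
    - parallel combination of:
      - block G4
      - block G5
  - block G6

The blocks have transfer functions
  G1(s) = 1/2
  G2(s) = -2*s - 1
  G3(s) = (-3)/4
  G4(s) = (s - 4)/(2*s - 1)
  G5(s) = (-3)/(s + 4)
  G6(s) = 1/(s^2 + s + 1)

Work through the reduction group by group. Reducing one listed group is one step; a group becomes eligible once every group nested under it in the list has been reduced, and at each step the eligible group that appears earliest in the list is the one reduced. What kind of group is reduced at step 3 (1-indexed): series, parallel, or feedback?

1. parallel reduction of G1, G2, G3
2. reduce the parallel group G4, G5
3. combine (G1+G2+G3), (G4+G5) in series
4. combine ((G1+G2+G3)*(G4+G5)), G6 in parallel
The group at step 3 is a series group.

Final answer: series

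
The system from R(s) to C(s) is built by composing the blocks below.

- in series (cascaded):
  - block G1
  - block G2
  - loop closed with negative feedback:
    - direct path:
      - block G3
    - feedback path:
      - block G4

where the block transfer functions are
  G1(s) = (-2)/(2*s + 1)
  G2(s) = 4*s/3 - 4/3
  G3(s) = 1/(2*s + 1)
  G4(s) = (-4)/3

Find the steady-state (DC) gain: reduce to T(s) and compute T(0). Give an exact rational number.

Step 1. collapse the loop (G3 forward, G4 return), giving 3/(6*s - 1)
Step 2. reduce the series chain G1, G2, [G3/(1+G3*G4)], giving (8 - 8*s)/(12*s^2 + 4*s - 1)
The step-2 result is T(s). Setting s = 0: T(0) = 8/(-1) = -8.

Answer: -8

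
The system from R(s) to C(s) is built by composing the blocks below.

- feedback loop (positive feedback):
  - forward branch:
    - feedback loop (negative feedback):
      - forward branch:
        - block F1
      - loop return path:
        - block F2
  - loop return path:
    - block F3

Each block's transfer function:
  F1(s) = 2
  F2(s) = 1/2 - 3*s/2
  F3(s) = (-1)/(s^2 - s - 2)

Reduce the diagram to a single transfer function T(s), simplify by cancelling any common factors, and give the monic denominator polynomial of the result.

Step 1 - feedback reduction of F1, F2: (-2)/(3*s - 2)
Step 2 - close the feedback loop around [F1/(1+F1*F2)], F3: (-2*s^2 + 2*s + 4)/(3*s^3 - 5*s^2 - 4*s + 2)
The result of step 2 is T(s) in lowest terms. Its denominator has leading coefficient 3; dividing the denominator through by 3 makes it monic.

Final answer: s^3 - 5*s^2/3 - 4*s/3 + 2/3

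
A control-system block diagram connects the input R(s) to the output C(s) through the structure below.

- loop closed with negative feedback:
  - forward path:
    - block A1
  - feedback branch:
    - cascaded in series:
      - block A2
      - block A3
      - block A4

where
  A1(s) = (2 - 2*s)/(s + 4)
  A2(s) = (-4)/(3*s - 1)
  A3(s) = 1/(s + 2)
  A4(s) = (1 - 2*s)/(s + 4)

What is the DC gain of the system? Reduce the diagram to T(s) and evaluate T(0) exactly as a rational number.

1. multiply A2, A3, A4 (series); result (8*s - 4)/(3*s^3 + 17*s^2 + 18*s - 8)
2. reduce the feedback loop with forward A1 and return (A2*A3*A4); result (-6*s^4 - 28*s^3 - 2*s^2 + 52*s - 16)/(3*s^4 + 29*s^3 + 70*s^2 + 88*s - 40)
DC gain: substitute s = 0 into T(s) from step 2: T(0) = -16/(-40) = 2/5.

Answer: 2/5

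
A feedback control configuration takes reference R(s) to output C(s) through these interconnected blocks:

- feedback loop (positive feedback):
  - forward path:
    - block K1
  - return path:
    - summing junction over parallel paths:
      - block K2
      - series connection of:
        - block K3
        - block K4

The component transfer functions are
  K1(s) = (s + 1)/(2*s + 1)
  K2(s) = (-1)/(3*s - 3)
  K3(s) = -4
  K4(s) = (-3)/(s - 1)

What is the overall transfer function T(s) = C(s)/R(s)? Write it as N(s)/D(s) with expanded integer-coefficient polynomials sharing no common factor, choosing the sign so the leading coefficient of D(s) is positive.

1. multiply K3, K4 (series), giving 12/(s - 1)
2. sum the parallel branches K2, (K3*K4), giving 35/(3*s - 3)
3. feedback reduction of K1, (K2+(K3*K4)) - this is the overall T(s), already in the required normalized form

Final answer: (3*s^2 - 3)/(6*s^2 - 38*s - 38)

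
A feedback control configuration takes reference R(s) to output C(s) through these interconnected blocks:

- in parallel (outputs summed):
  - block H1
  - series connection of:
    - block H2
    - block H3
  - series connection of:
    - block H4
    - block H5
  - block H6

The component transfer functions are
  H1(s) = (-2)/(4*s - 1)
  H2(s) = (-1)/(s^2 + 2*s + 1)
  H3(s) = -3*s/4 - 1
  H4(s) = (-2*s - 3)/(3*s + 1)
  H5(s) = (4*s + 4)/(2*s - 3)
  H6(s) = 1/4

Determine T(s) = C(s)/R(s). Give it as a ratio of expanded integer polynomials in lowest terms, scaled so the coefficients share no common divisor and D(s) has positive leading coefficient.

Step 1 - multiply H2, H3 (series), giving (3*s + 4)/(4*s^2 + 8*s + 4)
Step 2 - series reduction of H4, H5, giving (-8*s^2 - 20*s - 12)/(6*s^2 - 7*s - 3)
Step 3 - sum the parallel branches H1, (H2*H3), (H4*H5), H6, which is the overall transfer function T(s) = C(s)/R(s) in lowest terms

Answer: (-104*s^5 - 506*s^4 - 911*s^3 - 568*s^2 + 78*s + 87)/(96*s^5 + 56*s^4 - 196*s^3 - 164*s^2 + 4*s + 12)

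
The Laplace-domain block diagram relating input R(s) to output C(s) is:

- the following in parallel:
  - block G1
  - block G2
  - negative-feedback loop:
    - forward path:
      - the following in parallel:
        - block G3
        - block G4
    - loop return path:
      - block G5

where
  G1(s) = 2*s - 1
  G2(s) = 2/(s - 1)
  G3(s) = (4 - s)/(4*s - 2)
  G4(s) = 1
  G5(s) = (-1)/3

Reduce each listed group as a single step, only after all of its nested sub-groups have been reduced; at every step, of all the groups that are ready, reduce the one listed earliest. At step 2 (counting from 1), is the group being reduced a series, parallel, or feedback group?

Step 1: add G3, G4 (parallel)
Step 2: close the feedback loop around (G3+G4), G5
Step 3: add G1, G2, [(G3+G4)/(1+(G3+G4)*G5)] (parallel)
The group at step 2 is a feedback group.

Hence the answer: feedback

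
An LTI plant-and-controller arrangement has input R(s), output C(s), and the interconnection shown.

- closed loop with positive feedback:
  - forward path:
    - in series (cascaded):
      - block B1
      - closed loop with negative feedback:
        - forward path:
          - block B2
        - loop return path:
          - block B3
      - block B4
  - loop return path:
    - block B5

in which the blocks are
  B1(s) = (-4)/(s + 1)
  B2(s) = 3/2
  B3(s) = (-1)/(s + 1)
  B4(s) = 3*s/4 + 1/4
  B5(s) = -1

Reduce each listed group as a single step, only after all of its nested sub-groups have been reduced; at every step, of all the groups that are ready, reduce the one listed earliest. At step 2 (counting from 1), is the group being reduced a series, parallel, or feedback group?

The answer is series.

Reasoning:
Step 1: reduce the feedback loop with forward B2 and return B3
Step 2: multiply B1, [B2/(1+B2*B3)], B4 (series)
Step 3: close the feedback loop around (B1*[B2/(1+B2*B3)]*B4), B5
Step 2: series.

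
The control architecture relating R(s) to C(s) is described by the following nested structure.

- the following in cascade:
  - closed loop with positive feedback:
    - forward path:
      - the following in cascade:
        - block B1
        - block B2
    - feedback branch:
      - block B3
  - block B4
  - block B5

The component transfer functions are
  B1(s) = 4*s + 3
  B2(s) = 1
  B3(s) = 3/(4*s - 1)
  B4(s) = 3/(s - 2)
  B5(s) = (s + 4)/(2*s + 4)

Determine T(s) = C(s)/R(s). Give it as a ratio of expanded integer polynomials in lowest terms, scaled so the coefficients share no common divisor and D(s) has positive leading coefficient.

First reduce the diagram to T(s).

Step 1 - series reduction of B1, B2: 4*s + 3
Step 2 - close the feedback loop around (B1*B2), B3: (-16*s^2 - 8*s + 3)/(8*s + 10)
Step 3 - series reduction of [(B1*B2)/(1-(B1*B2)*B3)], B4, B5 - this is the overall T(s), already in the required normalized form

Answer: (-48*s^3 - 216*s^2 - 87*s + 36)/(16*s^3 + 20*s^2 - 64*s - 80)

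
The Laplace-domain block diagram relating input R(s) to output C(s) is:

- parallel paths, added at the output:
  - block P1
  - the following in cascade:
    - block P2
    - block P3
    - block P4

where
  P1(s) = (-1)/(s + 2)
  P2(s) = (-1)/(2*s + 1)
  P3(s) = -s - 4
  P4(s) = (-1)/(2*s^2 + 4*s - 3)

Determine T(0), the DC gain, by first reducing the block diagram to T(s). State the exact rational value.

1. multiply P2, P3, P4 (series), giving (-s - 4)/(4*s^3 + 10*s^2 - 2*s - 3)
2. parallel reduction of P1, (P2*P3*P4), giving (-4*s^3 - 11*s^2 - 4*s - 5)/(4*s^4 + 18*s^3 + 18*s^2 - 7*s - 6)
That last expression is T(s); at s = 0 only the constant terms survive, so T(0) = -5/(-6) = 5/6.

Final answer: 5/6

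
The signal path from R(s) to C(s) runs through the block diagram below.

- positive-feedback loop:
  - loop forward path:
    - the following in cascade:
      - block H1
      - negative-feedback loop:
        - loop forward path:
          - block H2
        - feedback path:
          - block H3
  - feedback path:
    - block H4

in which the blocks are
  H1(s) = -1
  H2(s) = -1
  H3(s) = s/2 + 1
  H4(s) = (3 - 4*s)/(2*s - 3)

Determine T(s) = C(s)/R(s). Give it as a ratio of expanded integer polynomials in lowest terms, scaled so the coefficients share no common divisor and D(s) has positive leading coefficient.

[1] collapse the loop (H2 forward, H3 return); result 2/s
[2] combine H1, [H2/(1+H2*H3)] in series; result (-2)/s
[3] collapse the loop ((H1*[H2/(1+H2*H3)]) forward, H4 return) - this is the overall T(s), already in the required normalized form

Therefore the answer is (6 - 4*s)/(2*s^2 - 11*s + 6).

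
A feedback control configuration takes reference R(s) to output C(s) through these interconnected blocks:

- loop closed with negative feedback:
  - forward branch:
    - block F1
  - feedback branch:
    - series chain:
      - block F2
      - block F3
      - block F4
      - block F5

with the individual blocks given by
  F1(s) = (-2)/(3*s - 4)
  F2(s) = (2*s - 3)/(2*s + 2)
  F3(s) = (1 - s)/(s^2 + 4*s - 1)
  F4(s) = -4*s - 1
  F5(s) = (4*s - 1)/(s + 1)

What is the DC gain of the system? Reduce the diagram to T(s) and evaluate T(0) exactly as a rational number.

Answer: 2/7

Working:
Step 1 - series reduction of F2, F3, F4, F5 -> (32*s^4 - 80*s^3 + 46*s^2 + 5*s - 3)/(2*s^4 + 12*s^3 + 16*s^2 + 4*s - 2)
Step 2 - reduce the feedback loop with forward F1 and return (F2*F3*F4*F5) -> (-2*s^4 - 12*s^3 - 16*s^2 - 4*s + 2)/(3*s^5 - 18*s^4 + 80*s^3 - 72*s^2 - 16*s + 7)
Evaluating the step-2 result (the overall T(s)) at s = 0 gives T(0) = 2/7.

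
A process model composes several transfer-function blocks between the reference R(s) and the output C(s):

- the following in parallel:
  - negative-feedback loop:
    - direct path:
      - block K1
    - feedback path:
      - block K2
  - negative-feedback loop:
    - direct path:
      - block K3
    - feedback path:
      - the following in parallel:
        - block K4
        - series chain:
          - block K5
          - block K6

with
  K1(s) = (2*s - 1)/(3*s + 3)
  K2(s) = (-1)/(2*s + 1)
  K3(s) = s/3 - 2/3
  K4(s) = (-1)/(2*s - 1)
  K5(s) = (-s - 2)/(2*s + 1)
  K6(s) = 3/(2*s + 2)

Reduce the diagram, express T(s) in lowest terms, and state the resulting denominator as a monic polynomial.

Answer: s^5 + 68*s^4/21 + 61*s^3/12 + 19*s^2/7 + s/6 - 2/3

Working:
Step 1 - apply the feedback formula to K1, K2 = (4*s^2 - 1)/(6*s^2 + 7*s + 4)
Step 2 - reduce the series chain K5, K6 = (-3*s - 6)/(4*s^2 + 6*s + 2)
Step 3 - parallel reduction of K4, (K5*K6) = (-10*s^2 - 15*s + 4)/(8*s^3 + 8*s^2 - 2*s - 2)
Step 4 - close the feedback loop around K3, (K4+(K5*K6)) = (8*s^4 - 8*s^3 - 18*s^2 + 2*s + 4)/(14*s^3 + 29*s^2 + 28*s - 14)
Step 5 - parallel reduction of [K1/(1+K1*K2)], [K3/(1+K3*(K4+(K5*K6)))] = (48*s^6 + 64*s^5 - 16*s^4 - 48*s^3 - 119*s^2 + 8*s + 30)/(84*s^5 + 272*s^4 + 427*s^3 + 228*s^2 + 14*s - 56)
No further cancellation is possible in the step-5 result, so that is T(s). Its denominator becomes monic after dividing by the leading coefficient 84.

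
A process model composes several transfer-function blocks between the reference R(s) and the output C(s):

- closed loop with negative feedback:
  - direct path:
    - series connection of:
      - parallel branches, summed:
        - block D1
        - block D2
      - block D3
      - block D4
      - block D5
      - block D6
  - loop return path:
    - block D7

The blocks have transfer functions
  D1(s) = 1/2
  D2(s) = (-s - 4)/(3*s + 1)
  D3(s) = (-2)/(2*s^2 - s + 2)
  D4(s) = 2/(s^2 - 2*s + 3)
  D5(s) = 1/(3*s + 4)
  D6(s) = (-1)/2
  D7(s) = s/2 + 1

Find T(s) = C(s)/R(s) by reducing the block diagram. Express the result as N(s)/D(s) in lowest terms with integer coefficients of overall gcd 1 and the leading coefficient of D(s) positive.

The answer is (2*s - 14)/(36*s^6 - 30*s^5 + 46*s^4 + 134*s^3 - 21*s^2 + 119*s + 34).

Reasoning:
1. parallel reduction of D1, D2: (s - 7)/(6*s + 2)
2. cascade (D1+D2), D3, D4, D5, D6: (s - 7)/(18*s^6 - 15*s^5 + 23*s^4 + 67*s^3 - 11*s^2 + 62*s + 24)
3. collapse the loop (((D1+D2)*D3*D4*D5*D6) forward, D7 return) - this is the overall T(s), already in the required normalized form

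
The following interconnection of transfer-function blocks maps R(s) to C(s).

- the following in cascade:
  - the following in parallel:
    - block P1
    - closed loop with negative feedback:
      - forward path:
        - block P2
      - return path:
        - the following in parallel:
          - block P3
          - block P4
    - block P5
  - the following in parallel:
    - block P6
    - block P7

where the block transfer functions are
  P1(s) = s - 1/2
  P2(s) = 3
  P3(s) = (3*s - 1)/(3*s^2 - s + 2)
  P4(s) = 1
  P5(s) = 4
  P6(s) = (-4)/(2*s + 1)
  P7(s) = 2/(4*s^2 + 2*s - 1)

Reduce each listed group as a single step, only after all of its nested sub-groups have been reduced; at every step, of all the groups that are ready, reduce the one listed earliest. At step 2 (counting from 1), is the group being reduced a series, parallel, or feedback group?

Step 1. parallel reduction of P3, P4
Step 2. apply the feedback formula to P2, (P3+P4)
Step 3. sum the parallel branches P1, [P2/(1+P2*(P3+P4))], P5
Step 4. combine P6, P7 in parallel
Step 5. series reduction of (P1+[P2/(1+P2*(P3+P4))]+P5), (P6+P7)
The group at step 2 is a feedback group.

Hence the answer: feedback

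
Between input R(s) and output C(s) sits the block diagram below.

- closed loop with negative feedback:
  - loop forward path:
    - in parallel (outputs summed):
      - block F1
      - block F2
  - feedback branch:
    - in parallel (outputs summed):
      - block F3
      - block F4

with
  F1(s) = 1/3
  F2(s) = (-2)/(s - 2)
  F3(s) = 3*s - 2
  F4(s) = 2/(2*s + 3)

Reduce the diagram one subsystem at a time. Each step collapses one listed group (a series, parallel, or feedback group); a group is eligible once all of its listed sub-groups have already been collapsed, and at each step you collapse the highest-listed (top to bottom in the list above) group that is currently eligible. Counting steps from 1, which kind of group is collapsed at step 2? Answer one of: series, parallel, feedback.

Answer: parallel

Working:
[1] reduce the parallel group F1, F2
[2] parallel reduction of F3, F4
[3] apply the feedback formula to (F1+F2), (F3+F4)
So the answer for step 2 is parallel.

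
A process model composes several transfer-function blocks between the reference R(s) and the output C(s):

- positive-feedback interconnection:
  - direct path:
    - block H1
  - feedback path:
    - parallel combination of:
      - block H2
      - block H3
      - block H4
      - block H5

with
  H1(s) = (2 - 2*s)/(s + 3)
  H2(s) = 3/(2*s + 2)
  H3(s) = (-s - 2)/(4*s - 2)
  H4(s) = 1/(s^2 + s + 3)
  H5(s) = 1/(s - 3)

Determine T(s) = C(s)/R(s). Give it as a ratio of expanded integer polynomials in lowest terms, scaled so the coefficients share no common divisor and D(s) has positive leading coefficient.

1. add H2, H3, H4, H5 (parallel) = (-s^5 + 9*s^4 - s^3 + 21*s^2 - 31*s + 45)/(4*s^5 - 6*s^4 - 6*s^3 - 32*s^2 - 18*s + 18)
2. close the feedback loop around H1, (H2+H3+H4+H5), which is the overall transfer function T(s) = C(s)/R(s) in lowest terms

Final answer: (-4*s^6 + 10*s^5 + 26*s^3 - 14*s^2 - 36*s + 18)/(s^6 + 13*s^5 - 22*s^4 - 3*s^3 - 109*s^2 + 58*s - 18)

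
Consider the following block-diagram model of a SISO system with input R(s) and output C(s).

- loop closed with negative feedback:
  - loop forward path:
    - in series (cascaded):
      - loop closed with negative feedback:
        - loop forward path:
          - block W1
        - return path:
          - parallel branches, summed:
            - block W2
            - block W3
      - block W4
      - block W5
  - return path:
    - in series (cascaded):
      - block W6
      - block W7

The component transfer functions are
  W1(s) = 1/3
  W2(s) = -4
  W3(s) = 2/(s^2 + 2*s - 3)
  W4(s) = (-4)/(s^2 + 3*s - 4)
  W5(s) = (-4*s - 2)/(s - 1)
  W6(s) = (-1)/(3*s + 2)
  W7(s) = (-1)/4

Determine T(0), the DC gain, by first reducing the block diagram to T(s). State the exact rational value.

Step 1. reduce the parallel group W2, W3 gives (-4*s^2 - 8*s + 14)/(s^2 + 2*s - 3)
Step 2. reduce the feedback loop with forward W1 and return (W2+W3) gives (-s^2 - 2*s + 3)/(s^2 + 2*s - 5)
Step 3. combine [W1/(1+W1*(W2+W3))], W4, W5 in series gives (-16*s^2 - 56*s - 24)/(s^4 + 5*s^3 - 3*s^2 - 23*s + 20)
Step 4. series reduction of W6, W7 gives 1/(12*s + 8)
Step 5. feedback reduction of ([W1/(1+W1*(W2+W3))]*W4*W5), (W6*W7) gives (-48*s^3 - 200*s^2 - 184*s - 48)/(3*s^5 + 17*s^4 + s^3 - 79*s^2 + 34)
DC gain: substitute s = 0 into T(s) from step 5: T(0) = -48/34 = -24/17.

Final answer: -24/17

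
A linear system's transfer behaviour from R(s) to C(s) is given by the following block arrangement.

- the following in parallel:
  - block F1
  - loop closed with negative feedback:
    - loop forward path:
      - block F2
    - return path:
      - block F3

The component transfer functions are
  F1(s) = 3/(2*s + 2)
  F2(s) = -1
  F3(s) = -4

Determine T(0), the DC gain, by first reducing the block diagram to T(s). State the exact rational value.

Step 1. apply the feedback formula to F2, F3; result (-1)/5
Step 2. reduce the parallel group F1, [F2/(1+F2*F3)]; result (13 - 2*s)/(10*s + 10)
That last expression is T(s); at s = 0 only the constant terms survive, so T(0) = 13/10.

Answer: 13/10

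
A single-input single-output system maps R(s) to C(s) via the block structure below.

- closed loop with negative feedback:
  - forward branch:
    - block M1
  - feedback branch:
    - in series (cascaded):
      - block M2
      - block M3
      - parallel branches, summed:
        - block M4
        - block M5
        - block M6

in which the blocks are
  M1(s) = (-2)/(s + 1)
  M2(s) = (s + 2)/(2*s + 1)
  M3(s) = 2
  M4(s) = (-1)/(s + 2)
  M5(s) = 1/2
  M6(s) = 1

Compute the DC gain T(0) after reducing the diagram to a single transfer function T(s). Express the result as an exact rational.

The answer is 2/7.

Reasoning:
[1] sum the parallel branches M4, M5, M6; result (3*s + 4)/(2*s + 4)
[2] multiply M2, M3, (M4+M5+M6) (series); result (3*s + 4)/(2*s + 1)
[3] reduce the feedback loop with forward M1 and return (M2*M3*(M4+M5+M6)); result (-4*s - 2)/(2*s^2 - 3*s - 7)
The step-3 result is T(s). Setting s = 0: T(0) = -2/(-7) = 2/7.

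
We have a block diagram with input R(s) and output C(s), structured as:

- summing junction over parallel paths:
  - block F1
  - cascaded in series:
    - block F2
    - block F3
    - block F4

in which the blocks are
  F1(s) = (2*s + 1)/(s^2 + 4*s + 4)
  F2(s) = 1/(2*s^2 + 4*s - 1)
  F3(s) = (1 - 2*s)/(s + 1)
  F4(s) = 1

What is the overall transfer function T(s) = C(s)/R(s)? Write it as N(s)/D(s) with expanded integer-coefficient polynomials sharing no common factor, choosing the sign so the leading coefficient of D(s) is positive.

1. multiply F2, F3, F4 (series) -> (1 - 2*s)/(2*s^3 + 6*s^2 + 3*s - 1)
2. parallel reduction of F1, (F2*F3*F4), giving the overall T(s)

Answer: (4*s^4 + 12*s^3 + 5*s^2 - 3*s + 3)/(2*s^5 + 14*s^4 + 35*s^3 + 35*s^2 + 8*s - 4)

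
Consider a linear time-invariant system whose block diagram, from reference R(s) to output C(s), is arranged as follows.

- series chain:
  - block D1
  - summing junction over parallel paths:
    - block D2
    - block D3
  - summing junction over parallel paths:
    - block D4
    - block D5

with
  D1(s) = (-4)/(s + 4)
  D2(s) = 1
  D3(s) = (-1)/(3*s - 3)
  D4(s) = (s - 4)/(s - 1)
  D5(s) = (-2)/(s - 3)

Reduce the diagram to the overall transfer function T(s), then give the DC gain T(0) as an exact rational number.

First reduce the diagram to T(s).

(1) add D2, D3 (parallel): (3*s - 4)/(3*s - 3)
(2) combine D4, D5 in parallel: (s^2 - 9*s + 14)/(s^2 - 4*s + 3)
(3) cascade D1, (D2+D3), (D4+D5): (-12*s^3 + 124*s^2 - 312*s + 224)/(3*s^4 - 3*s^3 - 39*s^2 + 75*s - 36)
That last expression is T(s); at s = 0 only the constant terms survive, so T(0) = 224/(-36) = -56/9.

Answer: -56/9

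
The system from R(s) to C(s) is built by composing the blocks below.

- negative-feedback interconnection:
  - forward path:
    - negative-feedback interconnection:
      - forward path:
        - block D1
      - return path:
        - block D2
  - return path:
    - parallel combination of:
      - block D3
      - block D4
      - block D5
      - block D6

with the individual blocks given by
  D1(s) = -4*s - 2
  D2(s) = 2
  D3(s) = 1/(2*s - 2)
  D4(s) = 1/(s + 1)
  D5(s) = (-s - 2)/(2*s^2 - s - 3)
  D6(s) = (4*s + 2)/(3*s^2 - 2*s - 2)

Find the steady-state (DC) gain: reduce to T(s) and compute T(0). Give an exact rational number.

Step 1. reduce the feedback loop with forward D1 and return D2; result (4*s + 2)/(8*s + 3)
Step 2. add D3, D4, D5, D6 (parallel); result (28*s^4 - 63*s^3 + 11*s^2 + 28*s - 2)/(12*s^5 - 26*s^4 - 8*s^3 + 38*s^2 - 4*s - 12)
Step 3. collapse the loop ([D1/(1+D1*D2)] forward, (D3+D4+D5+D6) return); result (24*s^6 - 40*s^5 - 42*s^4 + 68*s^3 + 30*s^2 - 28*s - 12)/(48*s^6 - 30*s^5 - 169*s^4 + 99*s^3 + 108*s^2 - 30*s - 20)
Evaluating the step-3 result (the overall T(s)) at s = 0 gives T(0) = -12/(-20) = 3/5.

Final answer: 3/5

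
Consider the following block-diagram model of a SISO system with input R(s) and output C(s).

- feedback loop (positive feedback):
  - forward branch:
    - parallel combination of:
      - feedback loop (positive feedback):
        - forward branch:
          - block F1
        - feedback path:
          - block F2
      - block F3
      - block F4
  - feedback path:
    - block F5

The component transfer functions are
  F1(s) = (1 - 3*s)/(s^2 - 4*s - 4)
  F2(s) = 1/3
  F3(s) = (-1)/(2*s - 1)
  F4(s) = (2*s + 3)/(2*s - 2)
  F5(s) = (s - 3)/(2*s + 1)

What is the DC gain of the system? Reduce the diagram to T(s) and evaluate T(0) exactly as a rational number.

Answer: 19/31

Working:
(1) reduce the feedback loop with forward F1 and return F2: (3 - 9*s)/(3*s^2 - 9*s - 13)
(2) reduce the parallel group [F1/(1-F1*F2)], F3, F4: (12*s^4 - 66*s^3 - 7*s^2 - 53*s + 19)/(12*s^4 - 54*s^3 + 8*s^2 + 60*s - 26)
(3) close the feedback loop around ([F1/(1-F1*F2)]+F3+F4), F5: (24*s^5 - 120*s^4 - 80*s^3 - 113*s^2 - 15*s + 19)/(12*s^5 + 6*s^4 - 229*s^3 + 160*s^2 - 170*s + 31)
DC gain: substitute s = 0 into T(s) from step 3: T(0) = 19/31.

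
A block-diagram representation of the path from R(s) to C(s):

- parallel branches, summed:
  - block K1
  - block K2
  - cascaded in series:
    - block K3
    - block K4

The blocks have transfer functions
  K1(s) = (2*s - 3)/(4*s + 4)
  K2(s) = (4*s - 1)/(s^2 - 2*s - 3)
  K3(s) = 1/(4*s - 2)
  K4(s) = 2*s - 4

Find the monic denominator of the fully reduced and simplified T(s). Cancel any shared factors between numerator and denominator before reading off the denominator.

Step 1. cascade K3, K4 -> (s - 2)/(2*s - 1)
Step 2. combine K1, K2, (K3*K4) in parallel -> (8*s^2 - 12*s + 19)/(8*s^2 - 28*s + 12)
The result of step 2 is T(s) in lowest terms. Its denominator has leading coefficient 8; dividing the denominator through by 8 makes it monic.

Answer: s^2 - 7*s/2 + 3/2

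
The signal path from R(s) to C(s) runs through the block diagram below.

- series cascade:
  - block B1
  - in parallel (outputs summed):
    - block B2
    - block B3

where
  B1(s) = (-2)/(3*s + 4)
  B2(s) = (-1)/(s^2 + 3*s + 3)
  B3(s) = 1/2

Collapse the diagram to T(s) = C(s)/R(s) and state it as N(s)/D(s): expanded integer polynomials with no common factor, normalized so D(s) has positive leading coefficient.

(1) add B2, B3 (parallel); result (s^2 + 3*s + 1)/(2*s^2 + 6*s + 6)
(2) reduce the series chain B1, (B2+B3), giving the overall T(s)

Final answer: (-s^2 - 3*s - 1)/(3*s^3 + 13*s^2 + 21*s + 12)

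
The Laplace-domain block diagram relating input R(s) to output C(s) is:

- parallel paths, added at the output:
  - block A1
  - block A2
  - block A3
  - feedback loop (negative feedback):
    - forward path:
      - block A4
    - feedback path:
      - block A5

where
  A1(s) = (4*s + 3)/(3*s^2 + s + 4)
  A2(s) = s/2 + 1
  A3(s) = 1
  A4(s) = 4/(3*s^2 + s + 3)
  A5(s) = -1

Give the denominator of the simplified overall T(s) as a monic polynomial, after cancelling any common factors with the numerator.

Step 1 - apply the feedback formula to A4, A5; result 4/(3*s^2 + s - 1)
Step 2 - add A1, A2, A3, [A4/(1+A4*A5)] (parallel); result (9*s^5 + 42*s^4 + 58*s^3 + 93*s^2 + 14*s + 10)/(18*s^4 + 12*s^3 + 20*s^2 + 6*s - 8)
That last expression is T(s), already simplified. Scaling its denominator by 1/18 (the reciprocal of the leading coefficient) yields the monic denominator.

Final answer: s^4 + 2*s^3/3 + 10*s^2/9 + s/3 - 4/9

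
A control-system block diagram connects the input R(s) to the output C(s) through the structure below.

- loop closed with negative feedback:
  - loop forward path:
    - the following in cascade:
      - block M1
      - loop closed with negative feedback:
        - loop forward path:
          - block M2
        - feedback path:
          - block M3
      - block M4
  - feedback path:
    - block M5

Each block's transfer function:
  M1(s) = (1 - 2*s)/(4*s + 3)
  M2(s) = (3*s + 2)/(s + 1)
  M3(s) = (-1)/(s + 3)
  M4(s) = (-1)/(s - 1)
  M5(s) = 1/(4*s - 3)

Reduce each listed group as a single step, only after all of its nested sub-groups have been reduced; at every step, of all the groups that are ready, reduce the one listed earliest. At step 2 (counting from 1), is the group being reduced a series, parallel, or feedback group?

Step 1: collapse the loop (M2 forward, M3 return)
Step 2: multiply M1, [M2/(1+M2*M3)], M4 (series)
Step 3: collapse the loop ((M1*[M2/(1+M2*M3)]*M4) forward, M5 return)
The group at step 2 is a series group.

Answer: series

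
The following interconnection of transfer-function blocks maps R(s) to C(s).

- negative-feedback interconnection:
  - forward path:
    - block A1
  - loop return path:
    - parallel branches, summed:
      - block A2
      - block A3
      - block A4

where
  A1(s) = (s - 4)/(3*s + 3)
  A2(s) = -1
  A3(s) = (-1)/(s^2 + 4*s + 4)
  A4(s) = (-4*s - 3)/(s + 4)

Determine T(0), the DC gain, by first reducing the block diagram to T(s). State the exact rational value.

The answer is -4/11.

Reasoning:
(1) combine A2, A3, A4 in parallel, giving (-5*s^3 - 27*s^2 - 49*s - 32)/(s^3 + 8*s^2 + 20*s + 16)
(2) reduce the feedback loop with forward A1 and return (A2+A3+A4), giving (-s^4 - 4*s^3 + 12*s^2 + 64*s + 64)/(2*s^4 - 20*s^3 - 143*s^2 - 272*s - 176)
Evaluating the step-2 result (the overall T(s)) at s = 0 gives T(0) = 64/(-176) = -4/11.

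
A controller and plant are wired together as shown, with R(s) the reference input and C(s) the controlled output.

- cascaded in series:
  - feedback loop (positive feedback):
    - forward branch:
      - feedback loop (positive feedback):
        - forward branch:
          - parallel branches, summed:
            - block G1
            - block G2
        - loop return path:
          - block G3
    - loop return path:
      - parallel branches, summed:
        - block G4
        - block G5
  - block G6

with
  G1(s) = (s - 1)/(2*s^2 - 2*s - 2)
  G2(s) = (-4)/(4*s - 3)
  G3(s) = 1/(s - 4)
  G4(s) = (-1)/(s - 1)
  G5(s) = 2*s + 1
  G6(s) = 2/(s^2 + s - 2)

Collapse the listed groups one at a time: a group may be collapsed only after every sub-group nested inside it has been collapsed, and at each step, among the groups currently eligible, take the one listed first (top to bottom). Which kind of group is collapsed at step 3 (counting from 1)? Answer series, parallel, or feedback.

Reducing step by step:

[1] add G1, G2 (parallel)
[2] apply the feedback formula to (G1+G2), G3
[3] combine G4, G5 in parallel
[4] collapse the loop ([(G1+G2)/(1-(G1+G2)*G3)] forward, (G4+G5) return)
[5] combine [[(G1+G2)/(1-(G1+G2)*G3)]/(1-[(G1+G2)/(1-(G1+G2)*G3)]*(G4+G5))], G6 in series
Step 3: parallel.

Answer: parallel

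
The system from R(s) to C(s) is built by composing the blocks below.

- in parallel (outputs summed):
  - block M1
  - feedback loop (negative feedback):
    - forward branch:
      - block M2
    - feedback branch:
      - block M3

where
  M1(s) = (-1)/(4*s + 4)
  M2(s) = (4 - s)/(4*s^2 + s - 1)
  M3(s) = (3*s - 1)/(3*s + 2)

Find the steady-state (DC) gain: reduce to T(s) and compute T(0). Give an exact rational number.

Step 1. close the feedback loop around M2, M3; result (-3*s^2 + 10*s + 8)/(12*s^3 + 8*s^2 + 12*s - 6)
Step 2. combine M1, [M2/(1+M2*M3)] in parallel; result (-12*s^3 + 10*s^2 + 30*s + 19)/(24*s^4 + 40*s^3 + 40*s^2 + 12*s - 12)
The step-2 result is T(s). Setting s = 0: T(0) = 19/(-12) = -19/12.

Answer: -19/12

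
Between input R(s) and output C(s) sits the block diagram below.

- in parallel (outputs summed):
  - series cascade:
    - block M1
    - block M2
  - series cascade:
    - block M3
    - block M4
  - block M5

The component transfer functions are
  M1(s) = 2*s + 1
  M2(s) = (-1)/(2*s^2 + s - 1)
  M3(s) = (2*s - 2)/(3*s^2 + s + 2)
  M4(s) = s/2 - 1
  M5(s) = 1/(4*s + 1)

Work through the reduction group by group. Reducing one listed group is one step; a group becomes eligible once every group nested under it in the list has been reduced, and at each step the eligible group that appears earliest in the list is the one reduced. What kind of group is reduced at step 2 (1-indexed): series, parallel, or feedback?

(1) reduce the series chain M1, M2
(2) combine M3, M4 in series
(3) parallel reduction of (M1*M2), (M3*M4), M5
The group at step 2 is a series group.

Therefore the answer is series.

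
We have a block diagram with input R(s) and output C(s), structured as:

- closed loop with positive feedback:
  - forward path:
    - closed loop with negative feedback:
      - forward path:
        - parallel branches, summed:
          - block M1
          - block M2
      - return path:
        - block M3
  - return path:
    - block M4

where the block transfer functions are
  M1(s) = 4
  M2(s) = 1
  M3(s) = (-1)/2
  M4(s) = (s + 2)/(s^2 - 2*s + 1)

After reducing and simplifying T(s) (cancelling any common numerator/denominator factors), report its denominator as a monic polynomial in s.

1. add M1, M2 (parallel); result 5
2. close the feedback loop around (M1+M2), M3; result (-10)/3
3. close the feedback loop around [(M1+M2)/(1+(M1+M2)*M3)], M4; result (-10*s^2 + 20*s - 10)/(3*s^2 + 4*s + 23)
Step 3 gives the fully reduced T(s), with no common factor left to cancel. The denominator's leading coefficient is 3, so divide each of its coefficients by 3 to get the monic form.

Final answer: s^2 + 4*s/3 + 23/3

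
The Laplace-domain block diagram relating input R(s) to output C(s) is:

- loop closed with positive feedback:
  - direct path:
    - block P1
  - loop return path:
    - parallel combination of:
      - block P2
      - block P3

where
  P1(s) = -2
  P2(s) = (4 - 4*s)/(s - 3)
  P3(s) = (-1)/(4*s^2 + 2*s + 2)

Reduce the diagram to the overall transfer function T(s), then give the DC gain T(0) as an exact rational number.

Answer: 3/4

Working:
[1] sum the parallel branches P2, P3 gives (-16*s^3 + 8*s^2 - s + 11)/(4*s^3 - 10*s^2 - 4*s - 6)
[2] reduce the feedback loop with forward P1 and return (P2+P3) gives (4*s^3 - 10*s^2 - 4*s - 6)/(14*s^3 - 3*s^2 + 3*s - 8)
That last expression is T(s); at s = 0 only the constant terms survive, so T(0) = -6/(-8) = 3/4.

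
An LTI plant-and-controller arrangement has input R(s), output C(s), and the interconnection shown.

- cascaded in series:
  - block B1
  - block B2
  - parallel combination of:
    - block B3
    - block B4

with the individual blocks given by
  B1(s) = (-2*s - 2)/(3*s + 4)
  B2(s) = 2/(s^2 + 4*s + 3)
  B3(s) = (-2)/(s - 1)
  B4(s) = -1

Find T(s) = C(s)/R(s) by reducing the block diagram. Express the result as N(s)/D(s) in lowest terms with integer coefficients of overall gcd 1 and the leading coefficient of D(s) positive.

First reduce the diagram to T(s).

(1) add B3, B4 (parallel) gives (-s - 1)/(s - 1)
(2) series reduction of B1, B2, (B3+B4) - this is the overall T(s), already in the required normalized form

Answer: (4*s + 4)/(3*s^3 + 10*s^2 - s - 12)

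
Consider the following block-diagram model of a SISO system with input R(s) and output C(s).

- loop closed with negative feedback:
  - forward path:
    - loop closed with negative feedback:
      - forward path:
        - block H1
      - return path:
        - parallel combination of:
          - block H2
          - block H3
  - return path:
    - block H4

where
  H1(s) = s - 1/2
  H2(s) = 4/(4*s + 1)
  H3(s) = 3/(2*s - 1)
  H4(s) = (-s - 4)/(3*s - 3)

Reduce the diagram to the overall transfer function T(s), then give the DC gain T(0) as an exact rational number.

1. parallel reduction of H2, H3 gives (20*s - 1)/(8*s^2 - 2*s - 1)
2. close the feedback loop around H1, (H2+H3) gives (8*s^2 - 2*s - 1)/(28*s + 1)
3. feedback reduction of [H1/(1+H1*(H2+H3))], H4 gives (-24*s^3 + 30*s^2 - 3*s - 3)/(8*s^3 - 54*s^2 + 72*s - 1)
Evaluating the step-3 result (the overall T(s)) at s = 0 gives T(0) = -3/(-1) = 3.

Final answer: 3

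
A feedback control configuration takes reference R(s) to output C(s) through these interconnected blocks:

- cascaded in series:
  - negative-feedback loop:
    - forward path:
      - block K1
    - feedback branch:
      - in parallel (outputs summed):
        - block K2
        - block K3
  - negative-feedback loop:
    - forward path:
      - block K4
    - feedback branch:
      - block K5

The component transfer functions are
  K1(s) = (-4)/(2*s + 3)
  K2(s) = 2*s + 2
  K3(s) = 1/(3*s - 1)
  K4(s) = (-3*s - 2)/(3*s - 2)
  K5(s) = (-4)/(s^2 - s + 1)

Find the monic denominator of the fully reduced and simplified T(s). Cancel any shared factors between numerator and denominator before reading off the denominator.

Step 1: add K2, K3 (parallel) -> (6*s^2 + 4*s - 1)/(3*s - 1)
Step 2: apply the feedback formula to K1, (K2+K3) -> (12*s - 4)/(18*s^2 + 9*s - 1)
Step 3: close the feedback loop around K4, K5 -> (-3*s^3 + s^2 - s - 2)/(3*s^3 - 5*s^2 + 17*s + 6)
Step 4: combine [K1/(1+K1*(K2+K3))], [K4/(1+K4*K5)] in series -> (-36*s^4 + 24*s^3 - 16*s^2 - 20*s + 8)/(54*s^5 - 63*s^4 + 258*s^3 + 266*s^2 + 37*s - 6)
That last expression is T(s), already simplified. Scaling its denominator by 1/54 (the reciprocal of the leading coefficient) yields the monic denominator.

Therefore the answer is s^5 - 7*s^4/6 + 43*s^3/9 + 133*s^2/27 + 37*s/54 - 1/9.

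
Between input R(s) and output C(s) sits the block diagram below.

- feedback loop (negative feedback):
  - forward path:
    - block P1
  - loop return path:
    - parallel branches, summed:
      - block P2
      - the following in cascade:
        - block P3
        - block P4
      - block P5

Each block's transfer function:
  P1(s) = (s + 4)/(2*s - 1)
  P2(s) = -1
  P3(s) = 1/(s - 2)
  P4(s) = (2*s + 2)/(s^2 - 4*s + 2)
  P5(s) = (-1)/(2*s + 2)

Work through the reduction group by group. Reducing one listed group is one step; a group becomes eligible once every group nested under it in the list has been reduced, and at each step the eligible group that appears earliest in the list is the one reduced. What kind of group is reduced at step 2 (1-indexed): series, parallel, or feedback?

(1) reduce the series chain P3, P4
(2) parallel reduction of P2, (P3*P4), P5
(3) collapse the loop (P1 forward, (P2+(P3*P4)+P5) return)
So the answer for step 2 is parallel.

Answer: parallel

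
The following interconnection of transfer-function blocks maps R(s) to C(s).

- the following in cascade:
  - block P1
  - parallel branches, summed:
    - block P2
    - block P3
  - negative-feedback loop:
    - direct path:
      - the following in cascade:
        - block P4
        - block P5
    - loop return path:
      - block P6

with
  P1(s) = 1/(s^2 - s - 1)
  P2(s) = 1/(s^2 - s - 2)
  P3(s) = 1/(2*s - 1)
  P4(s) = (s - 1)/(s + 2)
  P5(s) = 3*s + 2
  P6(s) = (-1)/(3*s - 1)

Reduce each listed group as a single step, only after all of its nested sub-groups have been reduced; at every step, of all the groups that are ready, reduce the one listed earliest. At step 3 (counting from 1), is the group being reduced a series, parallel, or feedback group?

The answer is feedback.

Reasoning:
[1] add P2, P3 (parallel)
[2] cascade P4, P5
[3] apply the feedback formula to (P4*P5), P6
[4] combine P1, (P2+P3), [(P4*P5)/(1+(P4*P5)*P6)] in series
At step 3 the group reduced is feedback.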